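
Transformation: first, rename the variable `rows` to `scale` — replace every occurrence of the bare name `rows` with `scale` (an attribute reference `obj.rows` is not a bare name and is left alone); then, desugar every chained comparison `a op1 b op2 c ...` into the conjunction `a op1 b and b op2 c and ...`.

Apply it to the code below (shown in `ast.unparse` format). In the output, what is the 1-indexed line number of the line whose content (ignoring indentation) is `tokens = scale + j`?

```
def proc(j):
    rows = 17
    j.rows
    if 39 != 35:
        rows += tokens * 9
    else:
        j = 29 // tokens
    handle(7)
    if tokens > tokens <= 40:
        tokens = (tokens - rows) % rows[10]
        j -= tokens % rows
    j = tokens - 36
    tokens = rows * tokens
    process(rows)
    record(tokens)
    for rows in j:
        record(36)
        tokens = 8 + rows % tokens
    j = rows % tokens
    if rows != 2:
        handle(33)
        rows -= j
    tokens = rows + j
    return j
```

23

Transformed code:
def proc(j):
    scale = 17
    j.rows
    if 39 != 35:
        scale += tokens * 9
    else:
        j = 29 // tokens
    handle(7)
    if tokens > tokens and tokens <= 40:
        tokens = (tokens - scale) % scale[10]
        j -= tokens % scale
    j = tokens - 36
    tokens = scale * tokens
    process(scale)
    record(tokens)
    for scale in j:
        record(36)
        tokens = 8 + scale % tokens
    j = scale % tokens
    if scale != 2:
        handle(33)
        scale -= j
    tokens = scale + j
    return j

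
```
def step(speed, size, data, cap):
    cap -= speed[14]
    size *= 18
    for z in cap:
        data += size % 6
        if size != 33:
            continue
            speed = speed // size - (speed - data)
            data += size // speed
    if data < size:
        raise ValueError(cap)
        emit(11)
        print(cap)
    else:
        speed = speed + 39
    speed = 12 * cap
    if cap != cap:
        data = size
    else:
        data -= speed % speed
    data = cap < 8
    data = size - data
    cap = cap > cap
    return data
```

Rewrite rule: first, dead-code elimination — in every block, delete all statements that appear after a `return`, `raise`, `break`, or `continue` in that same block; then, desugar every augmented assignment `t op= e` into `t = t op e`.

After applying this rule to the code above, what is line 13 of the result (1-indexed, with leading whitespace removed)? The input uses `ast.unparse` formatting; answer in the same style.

Transformed code:
def step(speed, size, data, cap):
    cap = cap - speed[14]
    size = size * 18
    for z in cap:
        data = data + size % 6
        if size != 33:
            continue
    if data < size:
        raise ValueError(cap)
    else:
        speed = speed + 39
    speed = 12 * cap
    if cap != cap:
        data = size
    else:
        data = data - speed % speed
    data = cap < 8
    data = size - data
    cap = cap > cap
    return data

if cap != cap:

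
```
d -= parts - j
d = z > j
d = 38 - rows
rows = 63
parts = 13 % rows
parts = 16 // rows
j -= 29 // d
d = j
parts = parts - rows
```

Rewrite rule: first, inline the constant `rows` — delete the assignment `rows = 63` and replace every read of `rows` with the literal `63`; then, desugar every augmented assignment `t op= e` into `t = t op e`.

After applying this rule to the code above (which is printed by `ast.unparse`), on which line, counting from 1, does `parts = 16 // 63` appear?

5

Transformed code:
d = d - (parts - j)
d = z > j
d = 38 - 63
parts = 13 % 63
parts = 16 // 63
j = j - 29 // d
d = j
parts = parts - 63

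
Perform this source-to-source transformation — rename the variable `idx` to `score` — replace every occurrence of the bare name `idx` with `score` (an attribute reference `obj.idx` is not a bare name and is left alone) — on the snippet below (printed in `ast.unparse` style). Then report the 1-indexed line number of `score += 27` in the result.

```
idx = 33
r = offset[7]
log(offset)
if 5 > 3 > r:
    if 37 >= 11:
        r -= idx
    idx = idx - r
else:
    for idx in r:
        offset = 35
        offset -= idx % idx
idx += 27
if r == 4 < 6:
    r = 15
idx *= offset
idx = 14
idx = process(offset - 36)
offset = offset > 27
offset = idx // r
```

12

Transformed code:
score = 33
r = offset[7]
log(offset)
if 5 > 3 > r:
    if 37 >= 11:
        r -= score
    score = score - r
else:
    for score in r:
        offset = 35
        offset -= score % score
score += 27
if r == 4 < 6:
    r = 15
score *= offset
score = 14
score = process(offset - 36)
offset = offset > 27
offset = score // r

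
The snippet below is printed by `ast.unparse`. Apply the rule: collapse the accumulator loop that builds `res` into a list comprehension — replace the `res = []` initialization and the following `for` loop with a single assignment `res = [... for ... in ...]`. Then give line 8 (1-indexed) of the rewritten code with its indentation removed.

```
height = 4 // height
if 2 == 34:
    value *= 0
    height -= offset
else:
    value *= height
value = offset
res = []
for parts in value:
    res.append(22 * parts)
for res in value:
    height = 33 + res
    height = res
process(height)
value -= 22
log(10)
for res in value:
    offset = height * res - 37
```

res = [22 * parts for parts in value]

Transformed code:
height = 4 // height
if 2 == 34:
    value *= 0
    height -= offset
else:
    value *= height
value = offset
res = [22 * parts for parts in value]
for res in value:
    height = 33 + res
    height = res
process(height)
value -= 22
log(10)
for res in value:
    offset = height * res - 37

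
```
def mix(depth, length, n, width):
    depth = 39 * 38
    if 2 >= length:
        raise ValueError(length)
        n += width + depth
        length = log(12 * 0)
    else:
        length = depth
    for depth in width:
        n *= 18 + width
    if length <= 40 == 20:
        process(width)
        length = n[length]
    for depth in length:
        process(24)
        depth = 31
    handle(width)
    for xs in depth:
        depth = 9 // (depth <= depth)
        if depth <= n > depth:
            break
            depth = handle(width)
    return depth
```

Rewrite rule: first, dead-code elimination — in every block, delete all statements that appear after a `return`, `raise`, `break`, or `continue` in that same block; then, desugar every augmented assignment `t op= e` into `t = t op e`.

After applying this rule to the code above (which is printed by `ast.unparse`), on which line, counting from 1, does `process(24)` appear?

13

Transformed code:
def mix(depth, length, n, width):
    depth = 39 * 38
    if 2 >= length:
        raise ValueError(length)
    else:
        length = depth
    for depth in width:
        n = n * (18 + width)
    if length <= 40 == 20:
        process(width)
        length = n[length]
    for depth in length:
        process(24)
        depth = 31
    handle(width)
    for xs in depth:
        depth = 9 // (depth <= depth)
        if depth <= n > depth:
            break
    return depth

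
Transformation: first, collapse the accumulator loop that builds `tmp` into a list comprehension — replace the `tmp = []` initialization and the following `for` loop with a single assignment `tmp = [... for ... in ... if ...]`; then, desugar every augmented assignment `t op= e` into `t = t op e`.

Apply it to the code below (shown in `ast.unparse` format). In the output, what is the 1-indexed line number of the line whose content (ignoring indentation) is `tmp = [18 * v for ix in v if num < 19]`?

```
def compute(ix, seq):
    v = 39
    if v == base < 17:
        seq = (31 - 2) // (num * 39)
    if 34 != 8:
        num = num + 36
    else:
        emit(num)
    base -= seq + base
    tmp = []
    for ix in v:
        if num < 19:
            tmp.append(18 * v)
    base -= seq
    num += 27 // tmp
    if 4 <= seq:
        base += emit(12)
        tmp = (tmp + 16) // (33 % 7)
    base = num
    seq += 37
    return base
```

Transformed code:
def compute(ix, seq):
    v = 39
    if v == base < 17:
        seq = (31 - 2) // (num * 39)
    if 34 != 8:
        num = num + 36
    else:
        emit(num)
    base = base - (seq + base)
    tmp = [18 * v for ix in v if num < 19]
    base = base - seq
    num = num + 27 // tmp
    if 4 <= seq:
        base = base + emit(12)
        tmp = (tmp + 16) // (33 % 7)
    base = num
    seq = seq + 37
    return base

10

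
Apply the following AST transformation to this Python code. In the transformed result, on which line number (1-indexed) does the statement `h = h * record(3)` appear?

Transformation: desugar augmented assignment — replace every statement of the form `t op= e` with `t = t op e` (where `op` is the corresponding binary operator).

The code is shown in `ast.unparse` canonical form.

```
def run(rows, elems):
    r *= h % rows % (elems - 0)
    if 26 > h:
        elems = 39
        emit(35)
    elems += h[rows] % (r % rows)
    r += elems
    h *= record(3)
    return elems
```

8

Transformed code:
def run(rows, elems):
    r = r * (h % rows % (elems - 0))
    if 26 > h:
        elems = 39
        emit(35)
    elems = elems + h[rows] % (r % rows)
    r = r + elems
    h = h * record(3)
    return elems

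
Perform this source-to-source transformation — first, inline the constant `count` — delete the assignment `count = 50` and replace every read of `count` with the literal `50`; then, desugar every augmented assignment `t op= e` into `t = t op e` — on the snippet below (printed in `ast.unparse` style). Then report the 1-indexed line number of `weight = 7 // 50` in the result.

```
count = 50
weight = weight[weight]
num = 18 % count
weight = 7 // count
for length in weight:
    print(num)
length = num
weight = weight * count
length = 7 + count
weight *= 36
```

Transformed code:
weight = weight[weight]
num = 18 % 50
weight = 7 // 50
for length in weight:
    print(num)
length = num
weight = weight * 50
length = 7 + 50
weight = weight * 36

3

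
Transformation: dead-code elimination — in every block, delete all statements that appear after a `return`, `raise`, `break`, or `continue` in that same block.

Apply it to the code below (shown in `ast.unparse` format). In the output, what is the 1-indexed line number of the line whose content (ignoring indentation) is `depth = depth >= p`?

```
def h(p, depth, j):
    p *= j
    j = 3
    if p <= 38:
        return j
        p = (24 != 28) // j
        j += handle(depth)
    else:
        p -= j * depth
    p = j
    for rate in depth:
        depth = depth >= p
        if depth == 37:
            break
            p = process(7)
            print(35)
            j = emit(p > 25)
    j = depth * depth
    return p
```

Transformed code:
def h(p, depth, j):
    p *= j
    j = 3
    if p <= 38:
        return j
    else:
        p -= j * depth
    p = j
    for rate in depth:
        depth = depth >= p
        if depth == 37:
            break
    j = depth * depth
    return p

10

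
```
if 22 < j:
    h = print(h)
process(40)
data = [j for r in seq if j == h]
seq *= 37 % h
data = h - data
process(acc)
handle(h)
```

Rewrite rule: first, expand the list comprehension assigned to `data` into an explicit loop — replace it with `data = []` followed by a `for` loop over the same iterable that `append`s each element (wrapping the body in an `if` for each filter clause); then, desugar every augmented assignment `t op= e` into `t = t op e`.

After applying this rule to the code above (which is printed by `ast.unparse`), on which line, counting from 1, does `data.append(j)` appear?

7

Transformed code:
if 22 < j:
    h = print(h)
process(40)
data = []
for r in seq:
    if j == h:
        data.append(j)
seq = seq * (37 % h)
data = h - data
process(acc)
handle(h)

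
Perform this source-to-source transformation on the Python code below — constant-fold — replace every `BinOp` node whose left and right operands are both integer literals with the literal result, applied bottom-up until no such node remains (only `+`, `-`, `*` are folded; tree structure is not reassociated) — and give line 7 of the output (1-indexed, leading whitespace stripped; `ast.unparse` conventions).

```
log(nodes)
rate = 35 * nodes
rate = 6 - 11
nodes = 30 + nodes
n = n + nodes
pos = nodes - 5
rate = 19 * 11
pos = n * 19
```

rate = 209

Transformed code:
log(nodes)
rate = 35 * nodes
rate = -5
nodes = 30 + nodes
n = n + nodes
pos = nodes - 5
rate = 209
pos = n * 19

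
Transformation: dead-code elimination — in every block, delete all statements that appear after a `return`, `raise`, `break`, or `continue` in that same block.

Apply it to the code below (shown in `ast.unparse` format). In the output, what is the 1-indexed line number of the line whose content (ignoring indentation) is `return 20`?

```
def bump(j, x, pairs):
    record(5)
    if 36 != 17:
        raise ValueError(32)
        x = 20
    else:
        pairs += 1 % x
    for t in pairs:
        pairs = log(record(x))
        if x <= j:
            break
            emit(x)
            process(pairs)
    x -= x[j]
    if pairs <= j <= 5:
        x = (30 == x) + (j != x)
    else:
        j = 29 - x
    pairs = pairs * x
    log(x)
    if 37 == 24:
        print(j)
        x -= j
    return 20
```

Transformed code:
def bump(j, x, pairs):
    record(5)
    if 36 != 17:
        raise ValueError(32)
    else:
        pairs += 1 % x
    for t in pairs:
        pairs = log(record(x))
        if x <= j:
            break
    x -= x[j]
    if pairs <= j <= 5:
        x = (30 == x) + (j != x)
    else:
        j = 29 - x
    pairs = pairs * x
    log(x)
    if 37 == 24:
        print(j)
        x -= j
    return 20

21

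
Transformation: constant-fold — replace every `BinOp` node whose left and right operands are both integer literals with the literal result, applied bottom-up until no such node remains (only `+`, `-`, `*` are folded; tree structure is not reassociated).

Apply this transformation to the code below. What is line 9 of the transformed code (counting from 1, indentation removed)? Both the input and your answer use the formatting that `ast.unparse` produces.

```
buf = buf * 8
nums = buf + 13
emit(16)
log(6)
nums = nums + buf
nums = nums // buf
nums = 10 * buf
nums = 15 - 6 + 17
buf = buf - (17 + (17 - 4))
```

buf = buf - 30

Transformed code:
buf = buf * 8
nums = buf + 13
emit(16)
log(6)
nums = nums + buf
nums = nums // buf
nums = 10 * buf
nums = 26
buf = buf - 30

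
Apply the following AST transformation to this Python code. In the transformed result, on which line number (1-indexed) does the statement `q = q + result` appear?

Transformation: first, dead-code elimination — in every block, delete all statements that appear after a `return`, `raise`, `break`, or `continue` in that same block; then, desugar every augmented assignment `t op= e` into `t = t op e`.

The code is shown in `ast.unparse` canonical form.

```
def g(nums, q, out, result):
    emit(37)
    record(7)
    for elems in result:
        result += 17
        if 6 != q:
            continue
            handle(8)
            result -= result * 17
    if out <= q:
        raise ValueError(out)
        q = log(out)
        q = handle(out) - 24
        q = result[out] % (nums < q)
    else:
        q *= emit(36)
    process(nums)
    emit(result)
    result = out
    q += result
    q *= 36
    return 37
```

Transformed code:
def g(nums, q, out, result):
    emit(37)
    record(7)
    for elems in result:
        result = result + 17
        if 6 != q:
            continue
    if out <= q:
        raise ValueError(out)
    else:
        q = q * emit(36)
    process(nums)
    emit(result)
    result = out
    q = q + result
    q = q * 36
    return 37

15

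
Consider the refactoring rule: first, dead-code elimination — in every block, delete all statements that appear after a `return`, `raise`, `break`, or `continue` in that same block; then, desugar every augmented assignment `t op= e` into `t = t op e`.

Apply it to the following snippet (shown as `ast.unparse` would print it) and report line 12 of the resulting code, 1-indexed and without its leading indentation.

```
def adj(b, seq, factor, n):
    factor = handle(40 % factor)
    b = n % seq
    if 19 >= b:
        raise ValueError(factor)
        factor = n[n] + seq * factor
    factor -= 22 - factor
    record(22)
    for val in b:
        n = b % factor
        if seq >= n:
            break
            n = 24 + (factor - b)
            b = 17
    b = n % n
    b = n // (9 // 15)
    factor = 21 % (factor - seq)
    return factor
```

b = n % n

Transformed code:
def adj(b, seq, factor, n):
    factor = handle(40 % factor)
    b = n % seq
    if 19 >= b:
        raise ValueError(factor)
    factor = factor - (22 - factor)
    record(22)
    for val in b:
        n = b % factor
        if seq >= n:
            break
    b = n % n
    b = n // (9 // 15)
    factor = 21 % (factor - seq)
    return factor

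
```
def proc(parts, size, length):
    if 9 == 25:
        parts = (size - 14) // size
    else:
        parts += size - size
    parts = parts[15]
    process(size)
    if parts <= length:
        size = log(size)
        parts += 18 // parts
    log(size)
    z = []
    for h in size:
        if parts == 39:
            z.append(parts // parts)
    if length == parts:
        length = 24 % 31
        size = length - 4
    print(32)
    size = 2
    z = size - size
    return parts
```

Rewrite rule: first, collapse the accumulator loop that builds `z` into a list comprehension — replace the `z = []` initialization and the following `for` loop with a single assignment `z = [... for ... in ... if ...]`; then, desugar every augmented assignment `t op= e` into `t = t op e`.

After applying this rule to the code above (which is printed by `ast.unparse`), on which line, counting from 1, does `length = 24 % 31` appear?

14

Transformed code:
def proc(parts, size, length):
    if 9 == 25:
        parts = (size - 14) // size
    else:
        parts = parts + (size - size)
    parts = parts[15]
    process(size)
    if parts <= length:
        size = log(size)
        parts = parts + 18 // parts
    log(size)
    z = [parts // parts for h in size if parts == 39]
    if length == parts:
        length = 24 % 31
        size = length - 4
    print(32)
    size = 2
    z = size - size
    return parts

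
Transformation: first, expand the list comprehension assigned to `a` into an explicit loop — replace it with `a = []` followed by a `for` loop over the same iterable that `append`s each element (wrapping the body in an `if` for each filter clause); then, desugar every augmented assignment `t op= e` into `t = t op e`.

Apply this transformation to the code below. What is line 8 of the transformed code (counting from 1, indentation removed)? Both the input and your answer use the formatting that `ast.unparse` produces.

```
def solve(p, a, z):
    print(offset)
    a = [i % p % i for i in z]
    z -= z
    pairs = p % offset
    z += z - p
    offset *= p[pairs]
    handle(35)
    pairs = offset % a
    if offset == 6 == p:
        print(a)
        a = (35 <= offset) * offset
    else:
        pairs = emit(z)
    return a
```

Transformed code:
def solve(p, a, z):
    print(offset)
    a = []
    for i in z:
        a.append(i % p % i)
    z = z - z
    pairs = p % offset
    z = z + (z - p)
    offset = offset * p[pairs]
    handle(35)
    pairs = offset % a
    if offset == 6 == p:
        print(a)
        a = (35 <= offset) * offset
    else:
        pairs = emit(z)
    return a

z = z + (z - p)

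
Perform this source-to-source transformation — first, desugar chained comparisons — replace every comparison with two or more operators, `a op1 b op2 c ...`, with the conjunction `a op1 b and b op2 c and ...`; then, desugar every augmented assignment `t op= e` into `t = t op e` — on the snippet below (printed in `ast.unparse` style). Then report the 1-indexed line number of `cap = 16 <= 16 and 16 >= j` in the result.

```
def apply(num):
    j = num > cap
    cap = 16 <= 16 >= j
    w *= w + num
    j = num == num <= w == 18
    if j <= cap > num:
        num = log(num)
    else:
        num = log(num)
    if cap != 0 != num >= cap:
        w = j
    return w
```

Transformed code:
def apply(num):
    j = num > cap
    cap = 16 <= 16 and 16 >= j
    w = w * (w + num)
    j = num == num and num <= w and (w == 18)
    if j <= cap and cap > num:
        num = log(num)
    else:
        num = log(num)
    if cap != 0 and 0 != num and (num >= cap):
        w = j
    return w

3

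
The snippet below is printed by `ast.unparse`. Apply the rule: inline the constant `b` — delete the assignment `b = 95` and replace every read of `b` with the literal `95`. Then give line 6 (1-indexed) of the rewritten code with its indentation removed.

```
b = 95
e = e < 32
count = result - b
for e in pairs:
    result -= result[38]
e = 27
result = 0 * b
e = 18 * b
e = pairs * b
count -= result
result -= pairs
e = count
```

Transformed code:
e = e < 32
count = result - 95
for e in pairs:
    result -= result[38]
e = 27
result = 0 * 95
e = 18 * 95
e = pairs * 95
count -= result
result -= pairs
e = count

result = 0 * 95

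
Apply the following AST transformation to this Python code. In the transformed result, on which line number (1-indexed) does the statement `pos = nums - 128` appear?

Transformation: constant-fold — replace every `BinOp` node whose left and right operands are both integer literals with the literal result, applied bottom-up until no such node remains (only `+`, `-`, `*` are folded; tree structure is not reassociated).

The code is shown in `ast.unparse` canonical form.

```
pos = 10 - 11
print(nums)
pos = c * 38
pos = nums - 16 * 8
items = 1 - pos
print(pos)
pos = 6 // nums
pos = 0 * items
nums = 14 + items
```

4

Transformed code:
pos = -1
print(nums)
pos = c * 38
pos = nums - 128
items = 1 - pos
print(pos)
pos = 6 // nums
pos = 0 * items
nums = 14 + items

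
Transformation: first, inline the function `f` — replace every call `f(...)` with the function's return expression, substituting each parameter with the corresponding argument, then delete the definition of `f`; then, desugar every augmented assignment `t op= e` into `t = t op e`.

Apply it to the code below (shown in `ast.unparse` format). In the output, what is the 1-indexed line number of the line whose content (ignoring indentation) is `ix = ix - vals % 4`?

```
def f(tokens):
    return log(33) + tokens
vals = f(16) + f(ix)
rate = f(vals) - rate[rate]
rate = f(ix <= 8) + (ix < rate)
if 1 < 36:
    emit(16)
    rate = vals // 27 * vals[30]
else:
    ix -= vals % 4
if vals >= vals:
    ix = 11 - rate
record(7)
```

Transformed code:
vals = log(33) + 16 + (log(33) + ix)
rate = log(33) + vals - rate[rate]
rate = log(33) + (ix <= 8) + (ix < rate)
if 1 < 36:
    emit(16)
    rate = vals // 27 * vals[30]
else:
    ix = ix - vals % 4
if vals >= vals:
    ix = 11 - rate
record(7)

8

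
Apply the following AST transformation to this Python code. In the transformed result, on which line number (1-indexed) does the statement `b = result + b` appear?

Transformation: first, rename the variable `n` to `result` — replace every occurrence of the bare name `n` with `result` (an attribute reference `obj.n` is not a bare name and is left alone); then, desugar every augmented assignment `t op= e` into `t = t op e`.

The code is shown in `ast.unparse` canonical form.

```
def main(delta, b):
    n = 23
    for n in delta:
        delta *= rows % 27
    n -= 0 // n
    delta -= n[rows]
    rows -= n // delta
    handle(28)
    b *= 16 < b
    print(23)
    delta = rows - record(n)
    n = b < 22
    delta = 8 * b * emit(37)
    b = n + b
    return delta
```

Transformed code:
def main(delta, b):
    result = 23
    for result in delta:
        delta = delta * (rows % 27)
    result = result - 0 // result
    delta = delta - result[rows]
    rows = rows - result // delta
    handle(28)
    b = b * (16 < b)
    print(23)
    delta = rows - record(result)
    result = b < 22
    delta = 8 * b * emit(37)
    b = result + b
    return delta

14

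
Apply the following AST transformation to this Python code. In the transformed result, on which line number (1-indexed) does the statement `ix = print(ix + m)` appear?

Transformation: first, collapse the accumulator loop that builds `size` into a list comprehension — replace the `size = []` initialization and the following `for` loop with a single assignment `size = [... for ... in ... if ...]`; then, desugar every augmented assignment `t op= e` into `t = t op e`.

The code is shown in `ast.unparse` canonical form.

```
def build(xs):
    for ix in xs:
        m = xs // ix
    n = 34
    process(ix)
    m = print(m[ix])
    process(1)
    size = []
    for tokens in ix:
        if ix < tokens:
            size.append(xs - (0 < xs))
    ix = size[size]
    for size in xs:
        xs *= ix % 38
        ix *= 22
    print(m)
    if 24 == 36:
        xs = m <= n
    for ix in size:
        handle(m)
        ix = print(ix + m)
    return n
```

18

Transformed code:
def build(xs):
    for ix in xs:
        m = xs // ix
    n = 34
    process(ix)
    m = print(m[ix])
    process(1)
    size = [xs - (0 < xs) for tokens in ix if ix < tokens]
    ix = size[size]
    for size in xs:
        xs = xs * (ix % 38)
        ix = ix * 22
    print(m)
    if 24 == 36:
        xs = m <= n
    for ix in size:
        handle(m)
        ix = print(ix + m)
    return n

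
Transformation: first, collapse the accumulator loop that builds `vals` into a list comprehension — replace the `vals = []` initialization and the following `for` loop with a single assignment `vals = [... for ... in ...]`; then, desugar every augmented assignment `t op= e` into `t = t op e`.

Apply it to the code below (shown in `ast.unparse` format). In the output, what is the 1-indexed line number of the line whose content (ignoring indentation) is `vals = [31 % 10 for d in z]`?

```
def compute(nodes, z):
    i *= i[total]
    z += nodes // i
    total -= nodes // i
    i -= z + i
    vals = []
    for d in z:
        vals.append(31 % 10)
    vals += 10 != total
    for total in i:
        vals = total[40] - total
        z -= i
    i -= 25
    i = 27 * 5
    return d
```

Transformed code:
def compute(nodes, z):
    i = i * i[total]
    z = z + nodes // i
    total = total - nodes // i
    i = i - (z + i)
    vals = [31 % 10 for d in z]
    vals = vals + (10 != total)
    for total in i:
        vals = total[40] - total
        z = z - i
    i = i - 25
    i = 27 * 5
    return d

6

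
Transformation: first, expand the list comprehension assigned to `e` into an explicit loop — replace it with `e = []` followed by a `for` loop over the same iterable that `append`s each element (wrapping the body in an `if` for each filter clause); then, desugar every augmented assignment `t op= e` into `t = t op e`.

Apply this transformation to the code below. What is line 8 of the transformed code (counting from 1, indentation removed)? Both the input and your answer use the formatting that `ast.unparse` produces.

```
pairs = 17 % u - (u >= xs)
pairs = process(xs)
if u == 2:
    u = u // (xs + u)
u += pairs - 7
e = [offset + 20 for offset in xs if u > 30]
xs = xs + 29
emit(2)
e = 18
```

Transformed code:
pairs = 17 % u - (u >= xs)
pairs = process(xs)
if u == 2:
    u = u // (xs + u)
u = u + (pairs - 7)
e = []
for offset in xs:
    if u > 30:
        e.append(offset + 20)
xs = xs + 29
emit(2)
e = 18

if u > 30:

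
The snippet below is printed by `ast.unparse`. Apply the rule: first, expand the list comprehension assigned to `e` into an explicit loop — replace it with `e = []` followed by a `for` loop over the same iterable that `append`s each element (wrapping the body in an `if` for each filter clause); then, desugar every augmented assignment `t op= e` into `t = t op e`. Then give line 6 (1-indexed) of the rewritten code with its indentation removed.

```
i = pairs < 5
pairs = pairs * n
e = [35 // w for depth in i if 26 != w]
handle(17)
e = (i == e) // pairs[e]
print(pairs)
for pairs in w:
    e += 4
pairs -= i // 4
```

e.append(35 // w)

Transformed code:
i = pairs < 5
pairs = pairs * n
e = []
for depth in i:
    if 26 != w:
        e.append(35 // w)
handle(17)
e = (i == e) // pairs[e]
print(pairs)
for pairs in w:
    e = e + 4
pairs = pairs - i // 4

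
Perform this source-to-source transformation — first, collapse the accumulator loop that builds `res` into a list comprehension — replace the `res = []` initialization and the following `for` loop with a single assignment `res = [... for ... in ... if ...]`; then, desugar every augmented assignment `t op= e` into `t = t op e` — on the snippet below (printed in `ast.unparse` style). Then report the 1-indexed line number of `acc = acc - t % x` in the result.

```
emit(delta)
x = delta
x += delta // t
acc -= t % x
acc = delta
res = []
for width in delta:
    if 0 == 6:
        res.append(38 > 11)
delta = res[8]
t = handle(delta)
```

4

Transformed code:
emit(delta)
x = delta
x = x + delta // t
acc = acc - t % x
acc = delta
res = [38 > 11 for width in delta if 0 == 6]
delta = res[8]
t = handle(delta)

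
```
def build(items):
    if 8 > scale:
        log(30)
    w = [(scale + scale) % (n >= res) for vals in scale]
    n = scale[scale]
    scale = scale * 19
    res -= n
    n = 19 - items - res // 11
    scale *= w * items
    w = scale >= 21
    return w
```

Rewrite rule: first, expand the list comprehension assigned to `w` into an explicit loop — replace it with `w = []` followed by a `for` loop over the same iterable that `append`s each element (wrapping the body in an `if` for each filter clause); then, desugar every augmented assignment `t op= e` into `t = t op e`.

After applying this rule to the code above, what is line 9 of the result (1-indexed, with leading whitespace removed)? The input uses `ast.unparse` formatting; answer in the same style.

res = res - n

Transformed code:
def build(items):
    if 8 > scale:
        log(30)
    w = []
    for vals in scale:
        w.append((scale + scale) % (n >= res))
    n = scale[scale]
    scale = scale * 19
    res = res - n
    n = 19 - items - res // 11
    scale = scale * (w * items)
    w = scale >= 21
    return w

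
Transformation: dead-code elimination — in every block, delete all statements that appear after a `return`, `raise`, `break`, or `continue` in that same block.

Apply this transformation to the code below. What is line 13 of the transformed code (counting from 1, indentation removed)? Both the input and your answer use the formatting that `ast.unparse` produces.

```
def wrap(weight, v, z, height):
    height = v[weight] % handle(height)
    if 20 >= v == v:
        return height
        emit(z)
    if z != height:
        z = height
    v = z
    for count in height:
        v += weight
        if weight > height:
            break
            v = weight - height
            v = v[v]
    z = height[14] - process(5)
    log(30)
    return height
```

Transformed code:
def wrap(weight, v, z, height):
    height = v[weight] % handle(height)
    if 20 >= v == v:
        return height
    if z != height:
        z = height
    v = z
    for count in height:
        v += weight
        if weight > height:
            break
    z = height[14] - process(5)
    log(30)
    return height

log(30)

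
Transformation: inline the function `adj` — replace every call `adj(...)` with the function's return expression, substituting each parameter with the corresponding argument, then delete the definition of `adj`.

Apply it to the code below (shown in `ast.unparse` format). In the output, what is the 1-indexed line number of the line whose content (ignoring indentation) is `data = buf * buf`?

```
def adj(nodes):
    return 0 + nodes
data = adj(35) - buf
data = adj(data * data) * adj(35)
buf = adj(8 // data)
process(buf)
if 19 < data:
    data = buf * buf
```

6

Transformed code:
data = 0 + 35 - buf
data = (0 + data * data) * (0 + 35)
buf = 0 + 8 // data
process(buf)
if 19 < data:
    data = buf * buf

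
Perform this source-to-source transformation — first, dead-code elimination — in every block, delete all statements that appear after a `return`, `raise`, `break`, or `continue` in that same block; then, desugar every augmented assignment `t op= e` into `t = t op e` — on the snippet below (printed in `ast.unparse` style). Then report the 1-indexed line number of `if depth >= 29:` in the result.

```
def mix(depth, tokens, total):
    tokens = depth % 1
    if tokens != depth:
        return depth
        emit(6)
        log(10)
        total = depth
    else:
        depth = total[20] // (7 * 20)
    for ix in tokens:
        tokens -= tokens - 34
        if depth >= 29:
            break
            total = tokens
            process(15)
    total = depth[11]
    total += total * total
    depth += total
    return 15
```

9

Transformed code:
def mix(depth, tokens, total):
    tokens = depth % 1
    if tokens != depth:
        return depth
    else:
        depth = total[20] // (7 * 20)
    for ix in tokens:
        tokens = tokens - (tokens - 34)
        if depth >= 29:
            break
    total = depth[11]
    total = total + total * total
    depth = depth + total
    return 15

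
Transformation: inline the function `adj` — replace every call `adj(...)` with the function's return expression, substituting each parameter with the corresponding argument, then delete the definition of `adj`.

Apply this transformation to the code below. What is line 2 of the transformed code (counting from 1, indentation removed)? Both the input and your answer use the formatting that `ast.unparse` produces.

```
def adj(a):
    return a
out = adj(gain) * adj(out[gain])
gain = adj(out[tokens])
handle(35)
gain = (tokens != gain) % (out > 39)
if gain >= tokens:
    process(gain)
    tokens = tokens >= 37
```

Transformed code:
out = gain * out[gain]
gain = out[tokens]
handle(35)
gain = (tokens != gain) % (out > 39)
if gain >= tokens:
    process(gain)
    tokens = tokens >= 37

gain = out[tokens]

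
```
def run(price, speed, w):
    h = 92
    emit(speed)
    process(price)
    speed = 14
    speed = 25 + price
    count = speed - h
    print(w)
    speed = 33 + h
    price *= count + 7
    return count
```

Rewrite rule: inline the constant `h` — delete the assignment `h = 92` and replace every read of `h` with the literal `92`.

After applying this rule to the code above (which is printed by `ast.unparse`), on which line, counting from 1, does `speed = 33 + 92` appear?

8

Transformed code:
def run(price, speed, w):
    emit(speed)
    process(price)
    speed = 14
    speed = 25 + price
    count = speed - 92
    print(w)
    speed = 33 + 92
    price *= count + 7
    return count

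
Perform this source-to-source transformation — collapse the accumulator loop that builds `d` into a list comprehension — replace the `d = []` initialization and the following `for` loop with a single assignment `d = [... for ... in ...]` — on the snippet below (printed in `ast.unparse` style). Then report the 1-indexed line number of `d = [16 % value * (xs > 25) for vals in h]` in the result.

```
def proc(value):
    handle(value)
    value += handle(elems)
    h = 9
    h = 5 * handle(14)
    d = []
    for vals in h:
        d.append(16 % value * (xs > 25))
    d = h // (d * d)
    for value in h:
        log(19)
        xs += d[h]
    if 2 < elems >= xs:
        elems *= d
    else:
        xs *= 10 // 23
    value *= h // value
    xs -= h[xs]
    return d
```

6

Transformed code:
def proc(value):
    handle(value)
    value += handle(elems)
    h = 9
    h = 5 * handle(14)
    d = [16 % value * (xs > 25) for vals in h]
    d = h // (d * d)
    for value in h:
        log(19)
        xs += d[h]
    if 2 < elems >= xs:
        elems *= d
    else:
        xs *= 10 // 23
    value *= h // value
    xs -= h[xs]
    return d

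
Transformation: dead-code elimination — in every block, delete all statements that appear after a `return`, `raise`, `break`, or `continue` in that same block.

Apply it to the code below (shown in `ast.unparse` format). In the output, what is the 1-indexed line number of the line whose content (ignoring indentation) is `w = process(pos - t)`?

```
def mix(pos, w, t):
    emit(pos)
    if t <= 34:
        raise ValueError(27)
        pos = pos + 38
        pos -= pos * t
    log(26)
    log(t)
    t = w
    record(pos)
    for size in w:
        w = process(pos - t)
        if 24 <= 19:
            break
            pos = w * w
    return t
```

Transformed code:
def mix(pos, w, t):
    emit(pos)
    if t <= 34:
        raise ValueError(27)
    log(26)
    log(t)
    t = w
    record(pos)
    for size in w:
        w = process(pos - t)
        if 24 <= 19:
            break
    return t

10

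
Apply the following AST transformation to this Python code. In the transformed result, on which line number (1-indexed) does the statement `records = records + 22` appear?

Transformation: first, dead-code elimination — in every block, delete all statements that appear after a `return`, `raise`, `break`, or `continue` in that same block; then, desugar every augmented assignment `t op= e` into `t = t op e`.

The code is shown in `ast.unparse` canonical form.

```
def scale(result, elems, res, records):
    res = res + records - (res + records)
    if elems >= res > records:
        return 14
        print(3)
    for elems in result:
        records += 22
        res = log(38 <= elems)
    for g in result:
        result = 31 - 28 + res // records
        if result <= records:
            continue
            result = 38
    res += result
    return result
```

6

Transformed code:
def scale(result, elems, res, records):
    res = res + records - (res + records)
    if elems >= res > records:
        return 14
    for elems in result:
        records = records + 22
        res = log(38 <= elems)
    for g in result:
        result = 31 - 28 + res // records
        if result <= records:
            continue
    res = res + result
    return result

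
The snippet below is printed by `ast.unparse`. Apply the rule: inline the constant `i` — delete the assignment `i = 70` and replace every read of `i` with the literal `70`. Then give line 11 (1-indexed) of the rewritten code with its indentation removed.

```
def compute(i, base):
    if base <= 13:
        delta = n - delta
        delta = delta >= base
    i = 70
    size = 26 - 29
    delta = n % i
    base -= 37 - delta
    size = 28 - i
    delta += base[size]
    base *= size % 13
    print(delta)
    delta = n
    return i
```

print(delta)

Transformed code:
def compute(i, base):
    if base <= 13:
        delta = n - delta
        delta = delta >= base
    size = 26 - 29
    delta = n % 70
    base -= 37 - delta
    size = 28 - 70
    delta += base[size]
    base *= size % 13
    print(delta)
    delta = n
    return 70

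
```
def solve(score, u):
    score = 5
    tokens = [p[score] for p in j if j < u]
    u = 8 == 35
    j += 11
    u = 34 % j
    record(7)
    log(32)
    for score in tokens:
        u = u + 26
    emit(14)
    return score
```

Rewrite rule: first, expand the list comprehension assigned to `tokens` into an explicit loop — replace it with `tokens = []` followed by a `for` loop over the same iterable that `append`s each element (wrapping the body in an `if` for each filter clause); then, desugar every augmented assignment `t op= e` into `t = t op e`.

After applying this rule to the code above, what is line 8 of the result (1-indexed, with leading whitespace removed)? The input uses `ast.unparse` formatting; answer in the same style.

Transformed code:
def solve(score, u):
    score = 5
    tokens = []
    for p in j:
        if j < u:
            tokens.append(p[score])
    u = 8 == 35
    j = j + 11
    u = 34 % j
    record(7)
    log(32)
    for score in tokens:
        u = u + 26
    emit(14)
    return score

j = j + 11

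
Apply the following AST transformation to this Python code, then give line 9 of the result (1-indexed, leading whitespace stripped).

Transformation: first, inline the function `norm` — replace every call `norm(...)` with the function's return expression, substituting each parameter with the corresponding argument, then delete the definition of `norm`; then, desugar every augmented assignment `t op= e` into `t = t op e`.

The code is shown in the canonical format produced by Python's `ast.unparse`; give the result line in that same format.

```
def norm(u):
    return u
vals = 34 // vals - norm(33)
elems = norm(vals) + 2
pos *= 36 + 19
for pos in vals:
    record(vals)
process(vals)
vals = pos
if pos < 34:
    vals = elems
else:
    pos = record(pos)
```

Transformed code:
vals = 34 // vals - 33
elems = vals + 2
pos = pos * (36 + 19)
for pos in vals:
    record(vals)
process(vals)
vals = pos
if pos < 34:
    vals = elems
else:
    pos = record(pos)

vals = elems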